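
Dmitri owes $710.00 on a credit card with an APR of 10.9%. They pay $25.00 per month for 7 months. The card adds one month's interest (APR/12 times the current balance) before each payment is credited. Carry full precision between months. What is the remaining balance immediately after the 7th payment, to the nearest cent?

$576.55

Monthly rate r = 10.9%/12 = 0.908333% = 0.00908333.
Each month: B ← B·(1+r) − $25.00.
Month 1: interest $6.45; balance after payment $691.45.
Month 2: interest $6.28; balance after payment $672.73.
Month 3: interest $6.11; balance after payment $653.84.
Month 4: interest $5.94; balance after payment $634.78.
Month 5: interest $5.77; balance after payment $615.55.
Month 6: interest $5.59; balance after payment $596.14.
Month 7: interest $5.41; balance after payment $576.55.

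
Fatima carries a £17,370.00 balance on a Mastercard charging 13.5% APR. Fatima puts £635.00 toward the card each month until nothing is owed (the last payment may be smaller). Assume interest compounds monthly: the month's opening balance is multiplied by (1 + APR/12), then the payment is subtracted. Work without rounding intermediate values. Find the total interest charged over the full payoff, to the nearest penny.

£3,506.54

Monthly rate r = 13.5%/12 = 1.125% = 0.01125.
Payoff takes n = ⌈−ln(1 − rB₀/P)/ln(1+r)⌉ = ⌈32.876⌉ = 33 payments; the last is £556.54.
Total paid = 32·£635.00 + £556.54 = £20,876.54.
Total interest = total paid − principal = £20,876.54 − £17,370.00 = £3,506.54.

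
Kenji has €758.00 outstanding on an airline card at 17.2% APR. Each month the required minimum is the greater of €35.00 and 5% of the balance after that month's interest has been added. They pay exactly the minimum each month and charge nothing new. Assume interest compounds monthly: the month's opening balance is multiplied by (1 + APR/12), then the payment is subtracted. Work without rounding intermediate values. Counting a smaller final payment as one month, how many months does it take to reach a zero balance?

26 months

Monthly rate r = 17.2%/12 = 1.43333% = 0.0143333.
While 5% of the post-interest balance exceeds €35.00, each month B ← (B·(1+r))·(1 − 0.05), i.e. B shrinks by the factor (1+r)·0.95 = 0.96362.
This holds for months 1–3. Entering month 4 the balance is €678.24; 5% of the post-interest balance is now below €35.00, so the flat €35.00 minimum applies from here.
From month 4 a fixed €35.00 at rate r clears €678.24 in 23 more payments. Total: 3 + 23 = 26 months.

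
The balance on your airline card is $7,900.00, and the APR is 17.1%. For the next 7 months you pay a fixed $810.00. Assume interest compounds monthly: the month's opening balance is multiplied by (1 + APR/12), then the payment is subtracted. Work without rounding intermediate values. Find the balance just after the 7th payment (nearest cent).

Monthly rate r = 17.1%/12 = 1.425% = 0.01425.
Each month: B ← B·(1+r) − $810.00.
Month 1: interest $112.58; balance after payment $7,202.57.
Month 2: interest $102.64; balance after payment $6,495.21.
Month 3: interest $92.56; balance after payment $5,777.77.
Month 4: interest $82.33; balance after payment $5,050.10.
Month 5: interest $71.96; balance after payment $4,312.07.
Month 6: interest $61.45; balance after payment $3,563.51.
Month 7: interest $50.78; balance after payment $2,804.29.

$2,804.29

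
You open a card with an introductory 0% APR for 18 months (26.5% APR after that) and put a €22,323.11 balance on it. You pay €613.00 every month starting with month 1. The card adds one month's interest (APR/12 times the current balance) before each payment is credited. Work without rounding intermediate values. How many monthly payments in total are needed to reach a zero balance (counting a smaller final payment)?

42 months

Promo months 1–18 at r₀ = 0%/12 = 0; months 19+ at r₁ = 26.5%/12 = 0.0220833.
After month 18 (no interest yet): B = €22,323.11 − 18·€613.00 = €11,289.11.
Then at r₁ with €613.00/mo: n₂ = −ln(1 − r₁·B/P)/ln(1+r₁) ≈ 23.90 → 24 more payments.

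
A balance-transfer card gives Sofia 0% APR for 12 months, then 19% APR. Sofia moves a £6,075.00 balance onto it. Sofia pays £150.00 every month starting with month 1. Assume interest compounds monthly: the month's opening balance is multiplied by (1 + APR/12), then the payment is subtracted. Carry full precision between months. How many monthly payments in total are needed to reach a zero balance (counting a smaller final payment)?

51 payments

Promo months 1–12 at r₀ = 0%/12 = 0; months 13+ at r₁ = 19%/12 = 0.0158333.
After month 12 (no interest yet): B = £6,075.00 − 12·£150.00 = £4,275.00.
Then at r₁ with £150.00/mo: n₂ = −ln(1 − r₁·B/P)/ln(1+r₁) ≈ 38.20 → 39 more payments.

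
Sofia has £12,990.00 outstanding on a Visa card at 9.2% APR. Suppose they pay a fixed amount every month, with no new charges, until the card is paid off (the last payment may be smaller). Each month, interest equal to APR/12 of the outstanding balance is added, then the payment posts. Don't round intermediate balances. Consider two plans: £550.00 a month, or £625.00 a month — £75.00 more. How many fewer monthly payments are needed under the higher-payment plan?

4 fewer payments

Monthly rate r = 9.2%/12 = 0.766667% = 0.00766667.
At £550.00/mo: n = ⌈−ln(1 − rB₀/P)/ln(1+r)⌉ = 27 payments (last £85.75); total interest = total paid − £12,990.00 = £1,395.75.
At £625.00/mo: 23 payments (last £454.60); total interest £1,214.60.
Payments saved = 27 − 23 = 4.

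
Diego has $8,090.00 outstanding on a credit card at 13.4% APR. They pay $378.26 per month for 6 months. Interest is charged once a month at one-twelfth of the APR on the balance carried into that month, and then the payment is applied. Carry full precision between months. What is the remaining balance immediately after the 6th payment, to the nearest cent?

Monthly rate r = 13.4%/12 = 1.11667% = 0.0111667.
Each month: B ← B·(1+r) − $378.26.
Month 1: interest $90.34; balance after payment $7,802.08.
Month 2: interest $87.12; balance after payment $7,510.94.
Month 3: interest $83.87; balance after payment $7,216.55.
Month 4: interest $80.58; balance after payment $6,918.88.
Month 5: interest $77.26; balance after payment $6,617.88.
Month 6: interest $73.90; balance after payment $6,313.52.

$6,313.52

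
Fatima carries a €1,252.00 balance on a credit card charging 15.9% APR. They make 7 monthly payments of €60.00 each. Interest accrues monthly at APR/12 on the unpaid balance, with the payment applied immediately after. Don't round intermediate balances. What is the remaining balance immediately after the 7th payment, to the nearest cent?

€935.77

Monthly rate r = 15.9%/12 = 1.325% = 0.01325.
Each month: B ← B·(1+r) − €60.00.
Month 1: interest €16.59; balance after payment €1,208.59.
Month 2: interest €16.01; balance after payment €1,164.60.
Month 3: interest €15.43; balance after payment €1,120.03.
Month 4: interest €14.84; balance after payment €1,074.87.
Month 5: interest €14.24; balance after payment €1,029.12.
Month 6: interest €13.64; balance after payment €982.75.
Month 7: interest €13.02; balance after payment €935.77.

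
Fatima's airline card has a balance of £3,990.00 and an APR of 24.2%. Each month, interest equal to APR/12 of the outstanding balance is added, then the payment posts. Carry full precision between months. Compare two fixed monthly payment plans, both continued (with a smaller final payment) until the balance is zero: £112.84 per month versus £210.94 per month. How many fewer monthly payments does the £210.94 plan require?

Monthly rate r = 24.2%/12 = 2.01667% = 0.0201667.
At £112.84/mo: n = ⌈−ln(1 − rB₀/P)/ln(1+r)⌉ = 63 payments (last £60.70); total interest = total paid − £3,990.00 = £3,066.78.
At £210.94/mo: 25 payments (last £12.88); total interest £1,085.44.
Payments saved = 63 − 25 = 38.

38 fewer payments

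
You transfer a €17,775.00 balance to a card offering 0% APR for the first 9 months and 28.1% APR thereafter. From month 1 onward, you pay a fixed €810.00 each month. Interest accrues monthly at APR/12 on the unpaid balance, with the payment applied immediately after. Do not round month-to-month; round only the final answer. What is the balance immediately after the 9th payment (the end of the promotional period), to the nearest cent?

€10,485.00

Promo months 1–9 at r₀ = 0%/12 = 0; months 10+ at r₁ = 28.1%/12 = 0.0234167.
After month 9 (no interest yet): B = €17,775.00 − 9·€810.00 = €10,485.00.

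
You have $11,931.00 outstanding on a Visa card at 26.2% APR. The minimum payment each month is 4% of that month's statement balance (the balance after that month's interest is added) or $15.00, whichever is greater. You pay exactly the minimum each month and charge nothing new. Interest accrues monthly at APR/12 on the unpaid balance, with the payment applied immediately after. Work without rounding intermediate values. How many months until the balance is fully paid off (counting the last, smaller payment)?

Monthly rate r = 26.2%/12 = 2.18333% = 0.0218333.
While 4% of the post-interest balance exceeds $15.00, each month B ← (B·(1+r))·(1 − 0.04), i.e. B shrinks by the factor (1+r)·0.96 = 0.98096.
This holds for months 1–182. Entering month 183 the balance is $360.76; 4% of the post-interest balance is now below $15.00, so the flat $15.00 minimum applies from here.
From month 183 a fixed $15.00 at rate r clears $360.76 in 35 more payments. Total: 182 + 35 = 217 months.

217 months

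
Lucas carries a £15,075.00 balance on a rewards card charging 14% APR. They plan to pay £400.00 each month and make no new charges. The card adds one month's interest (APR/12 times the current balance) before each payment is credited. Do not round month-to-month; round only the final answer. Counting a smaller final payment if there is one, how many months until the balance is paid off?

50 months

Monthly rate r = 14%/12 = 1.16667% = 0.0116667.
Recurrence: B ← B·(1+r) − £400.00.
Month 1: interest £175.88; balance after payment £14,850.88.
Month 2: interest £173.26; balance after payment £14,624.14.
Closed form: n = −ln(1 − rB₀/P)/ln(1+r) = −ln(0.56031)/ln(1.01167) ≈ 49.940, so the balance reaches zero during payment 50.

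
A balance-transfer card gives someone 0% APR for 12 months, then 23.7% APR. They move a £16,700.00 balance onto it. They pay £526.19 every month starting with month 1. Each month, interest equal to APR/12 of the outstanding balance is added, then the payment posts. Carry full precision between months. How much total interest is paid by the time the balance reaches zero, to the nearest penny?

Promo months 1–12 at r₀ = 0%/12 = 0; months 13+ at r₁ = 23.7%/12 = 0.01975.
After month 12 (no interest yet): B = £16,700.00 − 12·£526.19 = £10,385.72.
Then at r₁ with £526.19/mo: n₂ = −ln(1 − r₁·B/P)/ln(1+r₁) ≈ 25.26 → 26 more payments.
Total paid = 37·£526.19 + £137.11 = £19,606.14; interest = £19,606.14 − £16,700.00 = £2,906.14.

£2,906.14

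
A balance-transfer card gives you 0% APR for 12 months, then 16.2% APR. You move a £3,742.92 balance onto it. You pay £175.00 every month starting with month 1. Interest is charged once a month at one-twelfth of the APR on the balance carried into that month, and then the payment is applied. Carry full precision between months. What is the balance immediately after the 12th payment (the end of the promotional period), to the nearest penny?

Promo months 1–12 at r₀ = 0%/12 = 0; months 13+ at r₁ = 16.2%/12 = 0.0135.
After month 12 (no interest yet): B = £3,742.92 − 12·£175.00 = £1,642.92.

£1,642.92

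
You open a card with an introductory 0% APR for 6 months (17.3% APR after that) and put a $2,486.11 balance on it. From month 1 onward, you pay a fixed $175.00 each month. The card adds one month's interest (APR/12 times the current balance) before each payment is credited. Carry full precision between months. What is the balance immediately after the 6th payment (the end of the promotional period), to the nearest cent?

$1,436.11

Promo months 1–6 at r₀ = 0%/12 = 0; months 7+ at r₁ = 17.3%/12 = 0.0144167.
After month 6 (no interest yet): B = $2,486.11 − 6·$175.00 = $1,436.11.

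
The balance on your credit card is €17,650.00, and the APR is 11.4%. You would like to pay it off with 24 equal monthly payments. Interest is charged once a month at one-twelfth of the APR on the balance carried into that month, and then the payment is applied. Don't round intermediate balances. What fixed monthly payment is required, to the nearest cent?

Monthly rate r = 11.4%/12 = 0.95% = 0.0095.
Level-payment amortization: P = B₀·r / (1 − (1+r)^(−n)) = 17650.00·0.0095 / (1 − 1.0095^(−24)).
Denominator 1 − (1+r)^(−24) = 0.203018498.
P = 167.675 / 0.203018498 ≈ 825.91.

€825.91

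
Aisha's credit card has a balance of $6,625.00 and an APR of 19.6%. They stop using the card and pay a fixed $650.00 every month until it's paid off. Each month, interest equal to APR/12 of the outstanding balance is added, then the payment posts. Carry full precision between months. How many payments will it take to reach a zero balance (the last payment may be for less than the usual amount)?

12 months

Monthly rate r = 19.6%/12 = 1.63333% = 0.0163333.
Recurrence: B ← B·(1+r) − $650.00.
Month 1: interest $108.21; balance after payment $6,083.21.
Month 2: interest $99.36; balance after payment $5,532.57.
Closed form: n = −ln(1 − rB₀/P)/ln(1+r) = −ln(0.83353)/ln(1.01633) ≈ 11.239, so the balance reaches zero during payment 12.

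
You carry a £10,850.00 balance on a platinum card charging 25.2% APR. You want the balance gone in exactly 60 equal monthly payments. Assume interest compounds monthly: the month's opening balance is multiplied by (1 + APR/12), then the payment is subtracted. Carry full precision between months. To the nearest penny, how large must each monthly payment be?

Monthly rate r = 25.2%/12 = 2.1% = 0.021.
Level-payment amortization: P = B₀·r / (1 − (1+r)^(−n)) = 10850.00·0.021 / (1 − 1.021^(−60)).
Denominator 1 − (1+r)^(−60) = 0.712620705.
P = 227.85 / 0.712620705 ≈ 319.74.

£319.74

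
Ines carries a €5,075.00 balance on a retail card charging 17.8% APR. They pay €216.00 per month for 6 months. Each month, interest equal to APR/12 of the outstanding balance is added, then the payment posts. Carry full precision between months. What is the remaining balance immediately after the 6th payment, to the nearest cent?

€4,198.74

Monthly rate r = 17.8%/12 = 1.48333% = 0.0148333.
Each month: B ← B·(1+r) − €216.00.
Month 1: interest €75.28; balance after payment €4,934.28.
Month 2: interest €73.19; balance after payment €4,791.47.
Month 3: interest €71.07; balance after payment €4,646.54.
Month 4: interest €68.92; balance after payment €4,499.47.
Month 5: interest €66.74; balance after payment €4,350.21.
Month 6: interest €64.53; balance after payment €4,198.74.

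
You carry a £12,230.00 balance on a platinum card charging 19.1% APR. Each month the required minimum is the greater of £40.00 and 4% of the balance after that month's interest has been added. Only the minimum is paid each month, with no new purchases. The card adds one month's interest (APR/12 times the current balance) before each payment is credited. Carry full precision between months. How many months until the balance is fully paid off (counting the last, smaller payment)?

133 months

Monthly rate r = 19.1%/12 = 1.59167% = 0.0159167.
While 4% of the post-interest balance exceeds £40.00, each month B ← (B·(1+r))·(1 − 0.04), i.e. B shrinks by the factor (1+r)·0.96 = 0.97528.
This holds for months 1–101. Entering month 102 the balance is £976.08; 4% of the post-interest balance is now below £40.00, so the flat £40.00 minimum applies from here.
From month 102 a fixed £40.00 at rate r clears £976.08 in 32 more payments. Total: 101 + 32 = 133 months.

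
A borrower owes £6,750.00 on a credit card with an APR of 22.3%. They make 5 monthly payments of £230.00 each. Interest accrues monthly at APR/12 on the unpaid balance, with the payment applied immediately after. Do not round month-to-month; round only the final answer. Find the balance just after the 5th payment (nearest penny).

£6,207.39

Monthly rate r = 22.3%/12 = 1.85833% = 0.0185833.
Each month: B ← B·(1+r) − £230.00.
Month 1: interest £125.44; balance after payment £6,645.44.
Month 2: interest £123.49; balance after payment £6,538.93.
Month 3: interest £121.52; balance after payment £6,430.45.
Month 4: interest £119.50; balance after payment £6,319.95.
Month 5: interest £117.45; balance after payment £6,207.39.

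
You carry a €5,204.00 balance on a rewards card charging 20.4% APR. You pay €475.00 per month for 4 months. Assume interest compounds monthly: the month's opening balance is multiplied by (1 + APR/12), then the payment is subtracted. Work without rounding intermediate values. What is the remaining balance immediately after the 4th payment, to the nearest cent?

€3,618.00

Monthly rate r = 20.4%/12 = 1.7% = 0.017.
Each month: B ← B·(1+r) − €475.00.
Month 1: interest €88.47; balance after payment €4,817.47.
Month 2: interest €81.90; balance after payment €4,424.36.
Month 3: interest €75.21; balance after payment €4,024.58.
Month 4: interest €68.42; balance after payment €3,618.00.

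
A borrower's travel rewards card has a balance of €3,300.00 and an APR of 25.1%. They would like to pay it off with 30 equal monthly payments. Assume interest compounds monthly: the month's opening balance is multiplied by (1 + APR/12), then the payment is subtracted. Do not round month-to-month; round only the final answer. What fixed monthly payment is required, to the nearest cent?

Monthly rate r = 25.1%/12 = 2.09167% = 0.0209167.
Level-payment amortization: P = B₀·r / (1 − (1+r)^(−n)) = 3300.00·0.0209167 / (1 − 1.02092^(−30)).
Denominator 1 − (1+r)^(−30) = 0.462608014.
P = 69.025 / 0.462608014 ≈ 149.21.

€149.21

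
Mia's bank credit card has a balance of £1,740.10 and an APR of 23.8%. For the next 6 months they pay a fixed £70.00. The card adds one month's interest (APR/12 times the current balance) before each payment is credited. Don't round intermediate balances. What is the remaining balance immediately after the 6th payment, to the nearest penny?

£1,516.33

Monthly rate r = 23.8%/12 = 1.98333% = 0.0198333.
Each month: B ← B·(1+r) − £70.00.
Month 1: interest £34.51; balance after payment £1,704.61.
Month 2: interest £33.81; balance after payment £1,668.42.
Month 3: interest £33.09; balance after payment £1,631.51.
Month 4: interest £32.36; balance after payment £1,593.87.
Month 5: interest £31.61; balance after payment £1,555.48.
Month 6: interest £30.85; balance after payment £1,516.33.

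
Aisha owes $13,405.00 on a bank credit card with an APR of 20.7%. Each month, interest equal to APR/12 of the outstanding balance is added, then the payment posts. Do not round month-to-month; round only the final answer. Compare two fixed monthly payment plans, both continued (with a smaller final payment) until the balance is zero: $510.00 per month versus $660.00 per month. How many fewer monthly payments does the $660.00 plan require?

Monthly rate r = 20.7%/12 = 1.725% = 0.01725.
At $510.00/mo: n = ⌈−ln(1 − rB₀/P)/ln(1+r)⌉ = 36 payments (last $163.29); total interest = total paid − $13,405.00 = $4,608.29.
At $660.00/mo: 26 payments (last $146.11); total interest $3,241.11.
Payments saved = 36 − 26 = 10.

10 fewer payments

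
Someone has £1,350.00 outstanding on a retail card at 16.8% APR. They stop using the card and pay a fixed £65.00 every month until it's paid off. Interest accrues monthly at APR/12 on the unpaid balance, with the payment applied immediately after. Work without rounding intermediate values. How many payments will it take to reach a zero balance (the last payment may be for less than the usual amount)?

Monthly rate r = 16.8%/12 = 1.4% = 0.014.
Recurrence: B ← B·(1+r) − £65.00.
Month 1: interest £18.90; balance after payment £1,303.90.
Month 2: interest £18.25; balance after payment £1,257.15.
Closed form: n = −ln(1 − rB₀/P)/ln(1+r) = −ln(0.70923)/ln(1.014) ≈ 24.712, so the balance reaches zero during payment 25.

25 months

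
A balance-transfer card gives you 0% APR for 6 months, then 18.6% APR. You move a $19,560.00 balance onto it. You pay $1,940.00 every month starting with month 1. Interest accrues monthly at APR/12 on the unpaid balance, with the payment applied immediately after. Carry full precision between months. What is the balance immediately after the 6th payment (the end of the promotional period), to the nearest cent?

Promo months 1–6 at r₀ = 0%/12 = 0; months 7+ at r₁ = 18.6%/12 = 0.0155.
After month 6 (no interest yet): B = $19,560.00 − 6·$1,940.00 = $7,920.00.

$7,920.00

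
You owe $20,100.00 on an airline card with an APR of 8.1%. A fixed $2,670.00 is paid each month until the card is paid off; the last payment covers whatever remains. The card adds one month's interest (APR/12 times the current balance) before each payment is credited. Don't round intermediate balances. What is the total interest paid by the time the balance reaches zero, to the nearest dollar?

$600

Monthly rate r = 8.1%/12 = 0.675% = 0.00675.
Payoff takes n = ⌈−ln(1 − rB₀/P)/ln(1+r)⌉ = ⌈7.752⌉ = 8 payments; the last is $2,009.89.
Total paid = 7·$2,670.00 + $2,009.89 = $20,699.89.
Total interest = total paid − principal = $20,699.89 − $20,100.00 = $599.89.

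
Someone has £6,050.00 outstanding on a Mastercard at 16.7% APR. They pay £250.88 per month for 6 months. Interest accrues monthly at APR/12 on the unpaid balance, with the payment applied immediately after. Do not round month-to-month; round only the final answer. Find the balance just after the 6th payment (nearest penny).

£5,014.45

Monthly rate r = 16.7%/12 = 1.39167% = 0.0139167.
Each month: B ← B·(1+r) − £250.88.
Month 1: interest £84.20; balance after payment £5,883.32.
Month 2: interest £81.88; balance after payment £5,714.31.
Month 3: interest £79.52; balance after payment £5,542.96.
Month 4: interest £77.14; balance after payment £5,369.22.
Month 5: interest £74.72; balance after payment £5,193.06.
Month 6: interest £72.27; balance after payment £5,014.45.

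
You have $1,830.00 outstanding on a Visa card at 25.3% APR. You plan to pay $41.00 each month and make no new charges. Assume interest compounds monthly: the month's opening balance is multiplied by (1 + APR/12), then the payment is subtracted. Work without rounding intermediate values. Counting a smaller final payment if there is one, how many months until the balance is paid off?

136 payments

Monthly rate r = 25.3%/12 = 2.10833% = 0.0210833.
Recurrence: B ← B·(1+r) − $41.00.
Month 1: interest $38.58; balance after payment $1,827.58.
Month 2: interest $38.53; balance after payment $1,825.11.
Closed form: n = −ln(1 − rB₀/P)/ln(1+r) = −ln(0.058963)/ln(1.02108) ≈ 135.679, so the balance reaches zero during payment 136.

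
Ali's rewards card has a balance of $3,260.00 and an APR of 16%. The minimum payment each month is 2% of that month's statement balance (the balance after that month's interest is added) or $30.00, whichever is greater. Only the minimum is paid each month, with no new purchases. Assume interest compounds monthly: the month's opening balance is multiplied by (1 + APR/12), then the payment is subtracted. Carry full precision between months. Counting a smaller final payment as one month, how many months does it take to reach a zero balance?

195 months

Monthly rate r = 16%/12 = 1.33333% = 0.0133333.
While 2% of the post-interest balance exceeds $30.00, each month B ← (B·(1+r))·(1 − 0.02), i.e. B shrinks by the factor (1+r)·0.98 = 0.99307.
This holds for months 1–114. Entering month 115 the balance is $1,474.88; 2% of the post-interest balance is now below $30.00, so the flat $30.00 minimum applies from here.
From month 115 a fixed $30.00 at rate r clears $1,474.88 in 81 more payments. Total: 114 + 81 = 195 months.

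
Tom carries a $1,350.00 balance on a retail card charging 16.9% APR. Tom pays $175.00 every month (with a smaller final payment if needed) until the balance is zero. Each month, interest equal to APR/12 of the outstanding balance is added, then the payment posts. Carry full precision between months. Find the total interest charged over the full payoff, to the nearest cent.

$89.37

Monthly rate r = 16.9%/12 = 1.40833% = 0.0140833.
Payoff takes n = ⌈−ln(1 − rB₀/P)/ln(1+r)⌉ = ⌈8.224⌉ = 9 payments; the last is $39.37.
Total paid = 8·$175.00 + $39.37 = $1,439.37.
Total interest = total paid − principal = $1,439.37 − $1,350.00 = $89.37.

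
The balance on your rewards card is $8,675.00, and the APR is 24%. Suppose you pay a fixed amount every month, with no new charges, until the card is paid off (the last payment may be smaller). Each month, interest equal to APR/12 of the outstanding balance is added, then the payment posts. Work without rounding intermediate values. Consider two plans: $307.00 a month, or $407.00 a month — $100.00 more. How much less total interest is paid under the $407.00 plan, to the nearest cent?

$1,490.20

Monthly rate r = 24%/12 = 2% = 0.02.
At $307.00/mo: n = ⌈−ln(1 − rB₀/P)/ln(1+r)⌉ = 43 payments (last $16.21); total interest = total paid − $8,675.00 = $4,235.21.
At $407.00/mo: 29 payments (last $24.01); total interest $2,745.01.
Interest saved = $4,235.21 − $2,745.01 = $1,490.20.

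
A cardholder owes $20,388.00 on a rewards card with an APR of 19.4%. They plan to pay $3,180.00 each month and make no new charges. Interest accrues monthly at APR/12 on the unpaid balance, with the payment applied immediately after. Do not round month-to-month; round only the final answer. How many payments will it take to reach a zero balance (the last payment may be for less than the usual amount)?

7 months

Monthly rate r = 19.4%/12 = 1.61667% = 0.0161667.
Recurrence: B ← B·(1+r) − $3,180.00.
Month 1: interest $329.61; balance after payment $17,537.61.
Month 2: interest $283.52; balance after payment $14,641.13.
Closed form: n = −ln(1 − rB₀/P)/ln(1+r) = −ln(0.89635)/ln(1.01617) ≈ 6.823, so the balance reaches zero during payment 7.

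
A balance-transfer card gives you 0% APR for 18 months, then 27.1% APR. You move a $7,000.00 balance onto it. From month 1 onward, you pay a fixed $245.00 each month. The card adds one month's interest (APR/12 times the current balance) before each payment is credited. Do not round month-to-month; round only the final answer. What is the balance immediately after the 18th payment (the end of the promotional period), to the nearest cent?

$2,590.00

Promo months 1–18 at r₀ = 0%/12 = 0; months 19+ at r₁ = 27.1%/12 = 0.0225833.
After month 18 (no interest yet): B = $7,000.00 − 18·$245.00 = $2,590.00.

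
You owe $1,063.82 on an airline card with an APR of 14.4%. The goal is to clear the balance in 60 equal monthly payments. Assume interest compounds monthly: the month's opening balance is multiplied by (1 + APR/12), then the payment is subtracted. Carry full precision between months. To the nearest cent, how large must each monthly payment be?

Monthly rate r = 14.4%/12 = 1.2% = 0.012.
Level-payment amortization: P = B₀·r / (1 − (1+r)^(−n)) = 1063.82·0.012 / (1 − 1.012^(−60)).
Denominator 1 − (1+r)^(−60) = 0.51115717.
P = 12.7658 / 0.51115717 ≈ 24.97.

$24.97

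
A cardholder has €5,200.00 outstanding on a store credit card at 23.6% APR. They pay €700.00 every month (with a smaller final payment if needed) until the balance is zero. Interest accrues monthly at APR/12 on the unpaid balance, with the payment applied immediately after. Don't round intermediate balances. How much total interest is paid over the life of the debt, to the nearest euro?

€477

Monthly rate r = 23.6%/12 = 1.96667% = 0.0196667.
Payoff takes n = ⌈−ln(1 − rB₀/P)/ln(1+r)⌉ = ⌈8.109⌉ = 9 payments; the last is €77.20.
Total paid = 8·€700.00 + €77.20 = €5,677.20.
Total interest = total paid − principal = €5,677.20 − €5,200.00 = €477.20.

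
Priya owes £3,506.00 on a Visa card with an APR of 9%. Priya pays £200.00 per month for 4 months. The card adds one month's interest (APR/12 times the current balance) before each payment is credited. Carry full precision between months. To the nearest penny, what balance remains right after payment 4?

£2,803.32

Monthly rate r = 9%/12 = 0.75% = 0.0075.
Each month: B ← B·(1+r) − £200.00.
Month 1: interest £26.29; balance after payment £3,332.30.
Month 2: interest £24.99; balance after payment £3,157.29.
Month 3: interest £23.68; balance after payment £2,980.97.
Month 4: interest £22.36; balance after payment £2,803.32.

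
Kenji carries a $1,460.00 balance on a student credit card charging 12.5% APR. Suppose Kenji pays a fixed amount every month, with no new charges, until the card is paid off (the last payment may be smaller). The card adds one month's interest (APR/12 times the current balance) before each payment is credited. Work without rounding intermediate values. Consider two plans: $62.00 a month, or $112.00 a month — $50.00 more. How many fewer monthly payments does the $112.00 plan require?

Monthly rate r = 12.5%/12 = 1.04167% = 0.0104167.
At $62.00/mo: n = ⌈−ln(1 − rB₀/P)/ln(1+r)⌉ = 28 payments (last $9.82); total interest = total paid − $1,460.00 = $223.82.
At $112.00/mo: 15 payments (last $9.33); total interest $117.33.
Payments saved = 28 − 15 = 13.

13 fewer payments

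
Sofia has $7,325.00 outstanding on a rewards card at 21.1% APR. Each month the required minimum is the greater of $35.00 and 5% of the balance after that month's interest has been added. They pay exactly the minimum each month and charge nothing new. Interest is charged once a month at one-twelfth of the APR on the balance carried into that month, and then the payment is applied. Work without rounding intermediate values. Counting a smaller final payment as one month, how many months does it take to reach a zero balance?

Monthly rate r = 21.1%/12 = 1.75833% = 0.0175833.
While 5% of the post-interest balance exceeds $35.00, each month B ← (B·(1+r))·(1 − 0.05), i.e. B shrinks by the factor (1+r)·0.95 = 0.9667.
This holds for months 1–70. Entering month 71 the balance is $684.48; 5% of the post-interest balance is now below $35.00, so the flat $35.00 minimum applies from here.
From month 71 a fixed $35.00 at rate r clears $684.48 in 25 more payments. Total: 70 + 25 = 95 months.

95 months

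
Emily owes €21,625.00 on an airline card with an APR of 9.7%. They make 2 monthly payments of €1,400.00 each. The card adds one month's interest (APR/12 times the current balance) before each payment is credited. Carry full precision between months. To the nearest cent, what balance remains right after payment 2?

€19,164.70

Monthly rate r = 9.7%/12 = 0.808333% = 0.00808333.
Each month: B ← B·(1+r) − €1,400.00.
Month 1: interest €174.80; balance after payment €20,399.80.
Month 2: interest €164.90; balance after payment €19,164.70.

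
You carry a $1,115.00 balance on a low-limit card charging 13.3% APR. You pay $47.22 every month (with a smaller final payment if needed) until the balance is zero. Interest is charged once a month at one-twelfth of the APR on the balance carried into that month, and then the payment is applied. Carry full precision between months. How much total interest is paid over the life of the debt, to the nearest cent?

Monthly rate r = 13.3%/12 = 1.10833% = 0.0110833.
Payoff takes n = ⌈−ln(1 − rB₀/P)/ln(1+r)⌉ = ⌈27.527⌉ = 28 payments; the last is $24.97.
Total paid = 27·$47.22 + $24.97 = $1,299.91.
Total interest = total paid − principal = $1,299.91 − $1,115.00 = $184.91.

$184.91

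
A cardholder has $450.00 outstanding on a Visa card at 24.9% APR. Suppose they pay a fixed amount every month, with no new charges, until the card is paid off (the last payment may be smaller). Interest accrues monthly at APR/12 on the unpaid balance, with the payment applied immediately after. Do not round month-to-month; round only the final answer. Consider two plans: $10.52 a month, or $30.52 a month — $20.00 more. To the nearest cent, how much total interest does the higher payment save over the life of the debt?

Monthly rate r = 24.9%/12 = 2.075% = 0.02075.
At $10.52/mo: n = ⌈−ln(1 − rB₀/P)/ln(1+r)⌉ = 107 payments (last $4.46); total interest = total paid − $450.00 = $669.58.
At $30.52/mo: 18 payments (last $23.93); total interest $92.77.
Interest saved = $669.58 − $92.77 = $576.81.

$576.81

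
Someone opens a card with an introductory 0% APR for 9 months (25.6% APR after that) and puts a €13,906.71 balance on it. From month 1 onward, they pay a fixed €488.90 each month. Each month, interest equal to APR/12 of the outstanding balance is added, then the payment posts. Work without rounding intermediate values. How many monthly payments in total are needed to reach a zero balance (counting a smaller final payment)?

Promo months 1–9 at r₀ = 0%/12 = 0; months 10+ at r₁ = 25.6%/12 = 0.0213333.
After month 9 (no interest yet): B = €13,906.71 − 9·€488.90 = €9,506.61.
Then at r₁ with €488.90/mo: n₂ = −ln(1 − r₁·B/P)/ln(1+r₁) ≈ 25.38 → 26 more payments.

35 months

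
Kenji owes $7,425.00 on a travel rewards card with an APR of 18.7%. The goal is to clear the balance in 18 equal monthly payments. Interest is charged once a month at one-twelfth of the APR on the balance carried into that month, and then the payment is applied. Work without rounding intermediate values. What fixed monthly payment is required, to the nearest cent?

Monthly rate r = 18.7%/12 = 1.55833% = 0.0155833.
Level-payment amortization: P = B₀·r / (1 − (1+r)^(−n)) = 7425.00·0.0155833 / (1 − 1.01558^(−18)).
Denominator 1 − (1+r)^(−18) = 0.242958254.
P = 115.706 / 0.242958254 ≈ 476.24.

$476.24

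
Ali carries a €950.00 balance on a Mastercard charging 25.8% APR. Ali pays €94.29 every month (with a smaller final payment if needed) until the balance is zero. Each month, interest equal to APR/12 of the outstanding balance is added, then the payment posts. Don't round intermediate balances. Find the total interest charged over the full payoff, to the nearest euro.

Monthly rate r = 25.8%/12 = 2.15% = 0.0215.
Payoff takes n = ⌈−ln(1 − rB₀/P)/ln(1+r)⌉ = ⌈11.477⌉ = 12 payments; the last is €45.21.
Total paid = 11·€94.29 + €45.21 = €1,082.40.
Total interest = total paid − principal = €1,082.40 − €950.00 = €132.40.

€132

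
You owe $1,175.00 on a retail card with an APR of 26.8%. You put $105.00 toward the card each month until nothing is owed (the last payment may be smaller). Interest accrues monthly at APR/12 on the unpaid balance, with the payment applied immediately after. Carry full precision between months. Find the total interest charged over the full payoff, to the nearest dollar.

$192

Monthly rate r = 26.8%/12 = 2.23333% = 0.0223333.
Payoff takes n = ⌈−ln(1 − rB₀/P)/ln(1+r)⌉ = ⌈13.020⌉ = 14 payments; the last is $2.10.
Total paid = 13·$105.00 + $2.10 = $1,367.10.
Total interest = total paid − principal = $1,367.10 − $1,175.00 = $192.10.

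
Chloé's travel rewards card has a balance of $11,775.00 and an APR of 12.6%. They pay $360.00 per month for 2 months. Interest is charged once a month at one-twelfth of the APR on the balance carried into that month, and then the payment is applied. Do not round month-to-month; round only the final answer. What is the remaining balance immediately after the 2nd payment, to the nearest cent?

$11,299.79

Monthly rate r = 12.6%/12 = 1.05% = 0.0105.
Each month: B ← B·(1+r) − $360.00.
Month 1: interest $123.64; balance after payment $11,538.64.
Month 2: interest $121.16; balance after payment $11,299.79.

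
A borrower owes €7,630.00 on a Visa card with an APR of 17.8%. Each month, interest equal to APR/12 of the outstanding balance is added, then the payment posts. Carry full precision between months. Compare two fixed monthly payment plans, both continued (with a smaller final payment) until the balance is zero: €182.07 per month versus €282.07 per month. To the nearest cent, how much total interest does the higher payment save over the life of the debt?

Monthly rate r = 17.8%/12 = 1.48333% = 0.0148333.
At €182.07/mo: n = ⌈−ln(1 − rB₀/P)/ln(1+r)⌉ = 67 payments (last €0.57); total interest = total paid − €7,630.00 = €4,387.19.
At €282.07/mo: 35 payments (last €235.31); total interest €2,195.69.
Interest saved = €4,387.19 − €2,195.69 = €2,191.50.

€2,191.50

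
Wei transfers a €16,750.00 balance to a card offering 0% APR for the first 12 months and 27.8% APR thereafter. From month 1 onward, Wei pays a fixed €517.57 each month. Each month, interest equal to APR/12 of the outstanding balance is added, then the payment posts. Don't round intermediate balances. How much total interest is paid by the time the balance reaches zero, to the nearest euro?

€3,883

Promo months 1–12 at r₀ = 0%/12 = 0; months 13+ at r₁ = 27.8%/12 = 0.0231667.
After month 12 (no interest yet): B = €16,750.00 − 12·€517.57 = €10,539.16.
Then at r₁ with €517.57/mo: n₂ = −ln(1 − r₁·B/P)/ln(1+r₁) ≈ 27.86 → 28 more payments.
Total paid = 39·€517.57 + €448.09 = €20,633.32; interest = €20,633.32 − €16,750.00 = €3,883.32.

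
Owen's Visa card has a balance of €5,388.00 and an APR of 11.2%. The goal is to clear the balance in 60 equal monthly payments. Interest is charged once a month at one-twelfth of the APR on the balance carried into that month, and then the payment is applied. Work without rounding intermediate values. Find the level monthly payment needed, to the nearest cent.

Monthly rate r = 11.2%/12 = 0.933333% = 0.00933333.
Level-payment amortization: P = B₀·r / (1 − (1+r)^(−n)) = 5388.00·0.00933333 / (1 − 1.00933^(−60)).
Denominator 1 − (1+r)^(−60) = 0.427305472.
P = 50.288 / 0.427305472 ≈ 117.69.

€117.69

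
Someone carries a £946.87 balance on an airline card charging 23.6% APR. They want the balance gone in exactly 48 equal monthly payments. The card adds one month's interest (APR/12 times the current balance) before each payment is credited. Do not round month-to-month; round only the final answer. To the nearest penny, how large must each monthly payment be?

Monthly rate r = 23.6%/12 = 1.96667% = 0.0196667.
Level-payment amortization: P = B₀·r / (1 − (1+r)^(−n)) = 946.87·0.0196667 / (1 − 1.01967^(−48)).
Denominator 1 − (1+r)^(−48) = 0.607350245.
P = 18.6218 / 0.607350245 ≈ 30.66.

£30.66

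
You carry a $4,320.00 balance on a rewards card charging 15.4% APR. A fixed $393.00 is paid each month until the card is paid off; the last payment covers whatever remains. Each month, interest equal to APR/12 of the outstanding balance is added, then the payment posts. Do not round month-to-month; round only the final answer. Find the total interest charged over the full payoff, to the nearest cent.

Monthly rate r = 15.4%/12 = 1.28333% = 0.0128333.
Payoff takes n = ⌈−ln(1 − rB₀/P)/ln(1+r)⌉ = ⌈11.925⌉ = 12 payments; the last is $363.78.
Total paid = 11·$393.00 + $363.78 = $4,686.78.
Total interest = total paid − principal = $4,686.78 − $4,320.00 = $366.78.

$366.78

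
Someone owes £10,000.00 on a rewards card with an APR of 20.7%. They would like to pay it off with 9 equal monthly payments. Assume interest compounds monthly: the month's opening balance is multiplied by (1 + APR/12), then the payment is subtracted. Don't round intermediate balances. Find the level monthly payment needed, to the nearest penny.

Monthly rate r = 20.7%/12 = 1.725% = 0.01725.
Level-payment amortization: P = B₀·r / (1 − (1+r)^(−n)) = 10000.00·0.01725 / (1 − 1.01725^(−9)).
Denominator 1 − (1+r)^(−9) = 0.142664685.
P = 172.5 / 0.142664685 ≈ 1209.13.

£1,209.13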